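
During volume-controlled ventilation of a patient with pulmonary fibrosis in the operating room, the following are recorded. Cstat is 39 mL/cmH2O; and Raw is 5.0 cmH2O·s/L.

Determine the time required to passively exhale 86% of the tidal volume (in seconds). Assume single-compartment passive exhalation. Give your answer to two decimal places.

τ = R × C = 5.0 × 39 mL/cmH2O = 5.0 × 0.039 L/cmH2O = 0.195 s.
Exhaled fraction f = 1 − e^(−t/τ) → t = −τ·ln(1 − f) = −0.195·ln(0.14) = 0.3834 s.

0.38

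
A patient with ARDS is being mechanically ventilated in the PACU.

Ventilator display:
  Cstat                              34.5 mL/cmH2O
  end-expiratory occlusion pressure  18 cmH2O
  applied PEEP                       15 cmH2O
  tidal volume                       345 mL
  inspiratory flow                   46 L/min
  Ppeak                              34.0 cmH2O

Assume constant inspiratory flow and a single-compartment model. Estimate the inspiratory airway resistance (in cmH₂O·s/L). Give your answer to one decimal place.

7.8

Flow: 46 L/min ÷ 60 = 0.7667 L/s.
Total PEEP = 18 cmH2O (set 15 + intrinsic 3); this is the baseline alveolar pressure.
Equation of motion (constant flow): PIP = Vt/C + R·V̇ + PEEP.
R·V̇ = PIP − Vt/C − PEEP = 34.0 − 345/34.5 − 18 = 34.0 − 10.0 − 18 = 6.0 cmH2O.
R = 6.0 / 0.7667 = 7.826 cmH2O·s/L.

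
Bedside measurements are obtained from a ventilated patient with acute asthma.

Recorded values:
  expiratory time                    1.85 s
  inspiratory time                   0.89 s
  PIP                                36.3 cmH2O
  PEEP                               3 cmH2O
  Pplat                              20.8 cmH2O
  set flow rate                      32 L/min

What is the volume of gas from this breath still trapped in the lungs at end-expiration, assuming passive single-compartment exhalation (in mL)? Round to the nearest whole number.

44

Flow: 32 L/min ÷ 60 = 0.5333 L/s.
Vt = flow × Ti = 0.5333 L/s × 0.89 s × 1000 mL/L = 474.64 mL.
R = (PIP − Pplat)/V̇ = (36.3 − 20.8) / 0.5333 = 15.5/0.5333 = 29.064 cmH2O·s/L.
C = Vt/(Pplat − PEEP) = 474.64 / (20.8 − 3) = 474.64/17.8 = 26.665 mL/cmH2O.
τ = R × C = 29.064 × 0.02667 L/cmH2O = 0.7751 s.
Fraction remaining = e^(−Te/τ) = e^(−1.85/0.7751) = 0.09192.
Trapped volume = 474.64 × 0.09192 = 43.629 mL.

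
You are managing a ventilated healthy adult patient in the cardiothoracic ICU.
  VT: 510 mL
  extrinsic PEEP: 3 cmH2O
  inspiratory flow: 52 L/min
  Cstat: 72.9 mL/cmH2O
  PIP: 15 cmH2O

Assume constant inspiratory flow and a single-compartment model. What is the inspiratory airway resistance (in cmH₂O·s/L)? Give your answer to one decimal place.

5.8

Flow: 52 L/min ÷ 60 = 0.8667 L/s.
Equation of motion (constant flow): PIP = Vt/C + R·V̇ + PEEP.
R·V̇ = PIP − Vt/C − PEEP = 15 − 510/72.9 − 3 = 15 − 6.996 − 3 = 5.004 cmH2O.
R = 5.004 / 0.8667 = 5.774 cmH2O·s/L.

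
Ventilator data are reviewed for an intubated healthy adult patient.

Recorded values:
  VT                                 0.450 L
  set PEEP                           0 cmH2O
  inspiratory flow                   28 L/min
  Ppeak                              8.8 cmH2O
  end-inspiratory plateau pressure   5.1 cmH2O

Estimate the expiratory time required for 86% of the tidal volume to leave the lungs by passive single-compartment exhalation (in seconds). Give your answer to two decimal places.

Flow: 28 L/min ÷ 60 = 0.4667 L/s.
R = (PIP − Pplat)/V̇ = (8.8 − 5.1) / 0.4667 = 3.7/0.4667 = 7.928 cmH2O·s/L.
C = Vt/(Pplat − PEEP) = 450.0 / (5.1 − 0) = 450.0/5.1 = 88.235 mL/cmH2O.
τ = R × C = 7.928 × 0.08824 L/cmH2O = 0.6996 s.
t = −τ·ln(1 − 0.86) = −0.6996·ln(0.14) = 1.375 s.

1.38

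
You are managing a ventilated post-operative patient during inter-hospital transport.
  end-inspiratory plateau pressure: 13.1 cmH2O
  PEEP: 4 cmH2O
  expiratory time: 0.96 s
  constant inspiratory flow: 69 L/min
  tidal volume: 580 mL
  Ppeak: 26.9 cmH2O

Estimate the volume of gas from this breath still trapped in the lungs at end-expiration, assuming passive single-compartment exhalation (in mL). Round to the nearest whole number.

165

Flow: 69 L/min ÷ 60 = 1.15 L/s.
R = (PIP − Pplat)/V̇ = (26.9 − 13.1) / 1.15 = 13.8/1.15 = 12.0 cmH2O·s/L.
C = Vt/(Pplat − PEEP) = 580.0 / (13.1 − 4) = 580.0/9.1 = 63.736 mL/cmH2O.
τ = R × C = 12.0 × 0.06374 L/cmH2O = 0.7649 s.
Fraction remaining = e^(−Te/τ) = e^(−0.96/0.7649) = 0.2851.
Trapped volume = 580.0 × 0.2851 = 165.36 mL.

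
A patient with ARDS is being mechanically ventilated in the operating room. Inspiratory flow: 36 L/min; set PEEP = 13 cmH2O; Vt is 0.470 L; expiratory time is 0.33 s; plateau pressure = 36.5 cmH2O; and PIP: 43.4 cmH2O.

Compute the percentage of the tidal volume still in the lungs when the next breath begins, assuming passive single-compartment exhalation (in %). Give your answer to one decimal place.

23.8

Flow: 36 L/min ÷ 60 = 0.6 L/s.
R = (PIP − Pplat)/V̇ = (43.4 − 36.5) / 0.6 = 6.9/0.6 = 11.5 cmH2O·s/L.
C = Vt/(Pplat − PEEP) = 470.0 / (36.5 − 13) = 470.0/23.5 = 20.0 mL/cmH2O.
τ = R × C = 11.5 × 0.02 L/cmH2O = 0.23 s.
Fraction remaining at end-expiration = e^(−Te/τ) = e^(−0.33/0.23) = 0.2382 → 23.82%.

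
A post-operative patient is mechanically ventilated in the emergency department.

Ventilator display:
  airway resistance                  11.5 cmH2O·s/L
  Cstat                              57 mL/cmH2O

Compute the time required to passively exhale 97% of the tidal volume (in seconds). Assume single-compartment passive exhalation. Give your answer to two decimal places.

τ = R × C = 11.5 × 57 mL/cmH2O = 11.5 × 0.057 L/cmH2O = 0.6555 s.
Exhaled fraction f = 1 − e^(−t/τ) → t = −τ·ln(1 − f) = −0.6555·ln(0.03) = 2.299 s.

2.30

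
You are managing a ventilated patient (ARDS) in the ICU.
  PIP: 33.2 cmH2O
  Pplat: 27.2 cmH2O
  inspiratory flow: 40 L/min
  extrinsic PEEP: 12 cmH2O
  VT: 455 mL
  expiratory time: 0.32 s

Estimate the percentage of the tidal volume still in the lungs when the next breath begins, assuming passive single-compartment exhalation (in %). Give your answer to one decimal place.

Flow: 40 L/min ÷ 60 = 0.6667 L/s.
R = (PIP − Pplat)/V̇ = (33.2 − 27.2) / 0.6667 = 6.0/0.6667 = 9.0 cmH2O·s/L.
C = Vt/(Pplat − PEEP) = 455.0 / (27.2 − 12) = 455.0/15.2 = 29.934 mL/cmH2O.
τ = R × C = 9.0 × 0.02993 L/cmH2O = 0.2694 s.
Fraction remaining at end-expiration = e^(−Te/τ) = e^(−0.32/0.2694) = 0.3049 → 30.49%.

30.5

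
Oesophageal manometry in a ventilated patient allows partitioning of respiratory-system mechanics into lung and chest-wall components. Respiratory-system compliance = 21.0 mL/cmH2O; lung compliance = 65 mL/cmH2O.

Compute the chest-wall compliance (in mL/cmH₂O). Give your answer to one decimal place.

31.0

1/Ccw = 1/Crs − 1/CL.
1/Ccw = 1/21.0 − 1/65 = 0.03223.
Ccw = 31.027 mL/cmH2O.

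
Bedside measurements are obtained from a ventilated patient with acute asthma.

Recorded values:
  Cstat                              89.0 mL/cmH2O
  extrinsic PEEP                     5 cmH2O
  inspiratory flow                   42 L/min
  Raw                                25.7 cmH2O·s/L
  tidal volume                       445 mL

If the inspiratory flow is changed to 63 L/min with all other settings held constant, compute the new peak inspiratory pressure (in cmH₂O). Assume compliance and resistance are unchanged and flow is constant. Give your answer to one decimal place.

Flow: 42 L/min ÷ 60 = 0.7 L/s.
New flow: 63 L/min ÷ 60 = 1.05 L/s.
PIP = Vt/C + R·V̇ + PEEP (constant-flow equation of motion).
Only the resistive term changes: ΔPIP = R × ΔV̇ = 25.7 × (1.05 − 0.7) = 25.7 × 0.35 = 8.995 cmH2O.
Original PIP = 445/89.0 + 25.7×0.7 + 5 = 27.99 cmH2O; new PIP = 27.99 + (8.995) = 36.985 cmH2O.

37.0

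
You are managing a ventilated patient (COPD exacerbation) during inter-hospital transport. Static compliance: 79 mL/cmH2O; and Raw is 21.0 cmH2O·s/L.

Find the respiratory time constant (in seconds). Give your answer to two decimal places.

1.66

τ = R × C = 21.0 × 79 mL/cmH2O = 21.0 × 0.079 L/cmH2O = 1.659 s.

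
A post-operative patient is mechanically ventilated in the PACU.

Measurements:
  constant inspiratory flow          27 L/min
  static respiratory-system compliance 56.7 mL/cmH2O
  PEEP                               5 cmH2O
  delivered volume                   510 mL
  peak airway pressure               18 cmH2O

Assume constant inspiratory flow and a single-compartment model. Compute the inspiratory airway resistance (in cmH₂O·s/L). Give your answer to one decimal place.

8.9

Flow: 27 L/min ÷ 60 = 0.45 L/s.
Equation of motion (constant flow): PIP = Vt/C + R·V̇ + PEEP.
R·V̇ = PIP − Vt/C − PEEP = 18 − 510/56.7 − 5 = 18 − 8.995 − 5 = 4.005 cmH2O.
R = 4.005 / 0.45 = 8.9 cmH2O·s/L.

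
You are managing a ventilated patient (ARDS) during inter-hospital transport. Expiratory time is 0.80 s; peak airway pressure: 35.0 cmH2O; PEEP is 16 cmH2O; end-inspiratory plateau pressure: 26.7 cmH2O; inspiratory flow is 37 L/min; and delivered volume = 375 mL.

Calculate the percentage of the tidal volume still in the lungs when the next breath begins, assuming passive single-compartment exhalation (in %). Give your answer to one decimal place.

Flow: 37 L/min ÷ 60 = 0.6167 L/s.
R = (PIP − Pplat)/V̇ = (35.0 − 26.7) / 0.6167 = 8.3/0.6167 = 13.459 cmH2O·s/L.
C = Vt/(Pplat − PEEP) = 375.0 / (26.7 − 16) = 375.0/10.7 = 35.047 mL/cmH2O.
τ = R × C = 13.459 × 0.03505 L/cmH2O = 0.4717 s.
Fraction remaining at end-expiration = e^(−Te/τ) = e^(−0.80/0.4717) = 0.1834 → 18.34%.

18.3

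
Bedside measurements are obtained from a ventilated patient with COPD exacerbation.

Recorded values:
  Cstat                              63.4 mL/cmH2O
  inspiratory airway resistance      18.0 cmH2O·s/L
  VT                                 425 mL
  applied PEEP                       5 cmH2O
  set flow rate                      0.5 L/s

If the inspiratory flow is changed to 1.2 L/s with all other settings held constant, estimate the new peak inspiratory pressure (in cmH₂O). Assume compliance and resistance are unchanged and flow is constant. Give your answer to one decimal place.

33.3

PIP = Vt/C + R·V̇ + PEEP (constant-flow equation of motion).
Only the resistive term changes: ΔPIP = R × ΔV̇ = 18.0 × (1.2 − 0.5) = 18.0 × 0.7 = 12.6 cmH2O.
Original PIP = 425/63.4 + 18.0×0.5 + 5 = 20.703 cmH2O; new PIP = 20.703 + (12.6) = 33.303 cmH2O.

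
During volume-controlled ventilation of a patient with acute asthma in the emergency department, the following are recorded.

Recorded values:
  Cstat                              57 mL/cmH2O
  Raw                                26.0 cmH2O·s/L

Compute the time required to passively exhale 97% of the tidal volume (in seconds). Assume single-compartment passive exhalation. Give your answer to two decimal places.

τ = R × C = 26.0 × 57 mL/cmH2O = 26.0 × 0.057 L/cmH2O = 1.482 s.
Exhaled fraction f = 1 − e^(−t/τ) → t = −τ·ln(1 − f) = −1.482·ln(0.03) = 5.197 s.

5.20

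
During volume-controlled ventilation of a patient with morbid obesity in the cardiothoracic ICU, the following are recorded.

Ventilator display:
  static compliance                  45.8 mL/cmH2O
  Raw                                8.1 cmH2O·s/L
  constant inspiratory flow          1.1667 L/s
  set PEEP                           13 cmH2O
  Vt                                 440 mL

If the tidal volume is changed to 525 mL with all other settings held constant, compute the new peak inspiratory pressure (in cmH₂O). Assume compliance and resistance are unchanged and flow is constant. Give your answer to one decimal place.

PIP = Vt/C + R·V̇ + PEEP (constant-flow equation of motion).
Only the elastic term changes: ΔPIP = ΔVt / C = (525 − 440) / 45.8 = 1.856 cmH2O.
Original PIP = 440/45.8 + 8.1×1.1667 + 13 = 32.057 cmH2O; new PIP = 32.057 + (1.856) = 33.913 cmH2O.

33.9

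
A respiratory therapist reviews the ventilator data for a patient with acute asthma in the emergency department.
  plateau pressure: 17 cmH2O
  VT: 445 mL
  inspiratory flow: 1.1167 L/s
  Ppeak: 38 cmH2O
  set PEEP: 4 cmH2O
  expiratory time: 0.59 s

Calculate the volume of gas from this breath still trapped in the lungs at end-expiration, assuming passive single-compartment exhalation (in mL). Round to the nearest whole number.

178

R = (PIP − Pplat)/V̇ = (38 − 17) / 1.1167 = 21.0/1.1167 = 18.805 cmH2O·s/L.
C = Vt/(Pplat − PEEP) = 445.0 / (17 − 4) = 445.0/13.0 = 34.231 mL/cmH2O.
τ = R × C = 18.805 × 0.03423 L/cmH2O = 0.6437 s.
Fraction remaining = e^(−Te/τ) = e^(−0.59/0.6437) = 0.3999.
Trapped volume = 445.0 × 0.3999 = 177.96 mL.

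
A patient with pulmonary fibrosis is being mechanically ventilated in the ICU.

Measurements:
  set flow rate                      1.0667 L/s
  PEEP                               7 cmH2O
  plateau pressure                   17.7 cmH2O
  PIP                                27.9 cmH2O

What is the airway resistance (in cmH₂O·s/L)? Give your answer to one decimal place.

Raw = (PIP − Pplat) / flow = (27.9 − 17.7) / 1.0667 = 10.2 / 1.0667 = 9.562 cmH2O·s/L.

9.6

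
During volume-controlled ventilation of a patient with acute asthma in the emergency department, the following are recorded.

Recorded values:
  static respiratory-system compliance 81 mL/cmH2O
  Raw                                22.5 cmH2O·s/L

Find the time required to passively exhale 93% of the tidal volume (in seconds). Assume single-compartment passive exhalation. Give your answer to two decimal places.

τ = R × C = 22.5 × 81 mL/cmH2O = 22.5 × 0.081 L/cmH2O = 1.823 s.
Exhaled fraction f = 1 − e^(−t/τ) → t = −τ·ln(1 − f) = −1.823·ln(0.07) = 4.848 s.

4.85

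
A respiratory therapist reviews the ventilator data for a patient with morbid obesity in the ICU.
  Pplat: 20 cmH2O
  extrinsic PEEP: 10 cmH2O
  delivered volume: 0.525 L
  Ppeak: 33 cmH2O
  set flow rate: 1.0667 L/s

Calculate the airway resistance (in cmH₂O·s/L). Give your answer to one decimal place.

Raw = (PIP − Pplat) / flow = (33 − 20) / 1.0667 = 13.0 / 1.0667 = 12.187 cmH2O·s/L.

12.2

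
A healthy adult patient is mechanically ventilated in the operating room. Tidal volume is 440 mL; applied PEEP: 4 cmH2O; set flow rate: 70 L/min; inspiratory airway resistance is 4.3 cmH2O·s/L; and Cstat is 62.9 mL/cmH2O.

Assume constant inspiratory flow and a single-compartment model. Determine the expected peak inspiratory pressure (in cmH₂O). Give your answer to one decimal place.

Flow: 70 L/min ÷ 60 = 1.1667 L/s.
Equation of motion (constant flow): PIP = Vt/C + R·V̇ + PEEP.
PIP = 440/62.9 + 4.3×1.1667 + 4 = 6.995 + 5.017 + 4 = 16.012 cmH2O.

16.0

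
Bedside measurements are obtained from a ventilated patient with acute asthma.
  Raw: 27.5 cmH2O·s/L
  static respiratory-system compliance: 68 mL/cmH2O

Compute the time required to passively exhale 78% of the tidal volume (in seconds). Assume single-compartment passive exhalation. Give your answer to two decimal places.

τ = R × C = 27.5 × 68 mL/cmH2O = 27.5 × 0.068 L/cmH2O = 1.87 s.
Exhaled fraction f = 1 − e^(−t/τ) → t = −τ·ln(1 − f) = −1.87·ln(0.22) = 2.831 s.

2.83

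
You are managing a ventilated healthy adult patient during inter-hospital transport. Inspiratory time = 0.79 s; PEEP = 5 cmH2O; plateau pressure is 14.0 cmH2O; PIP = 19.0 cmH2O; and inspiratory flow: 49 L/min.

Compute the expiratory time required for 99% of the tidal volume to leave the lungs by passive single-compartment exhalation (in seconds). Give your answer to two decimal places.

Flow: 49 L/min ÷ 60 = 0.8167 L/s.
Vt = flow × Ti = 0.8167 L/s × 0.79 s × 1000 mL/L = 645.19 mL.
R = (PIP − Pplat)/V̇ = (19.0 − 14.0) / 0.8167 = 5.0/0.8167 = 6.122 cmH2O·s/L.
C = Vt/(Pplat − PEEP) = 645.19 / (14.0 − 5) = 645.19/9.0 = 71.688 mL/cmH2O.
τ = R × C = 6.122 × 0.07169 L/cmH2O = 0.4389 s.
t = −τ·ln(1 − 0.99) = −0.4389·ln(0.01) = 2.021 s.

2.02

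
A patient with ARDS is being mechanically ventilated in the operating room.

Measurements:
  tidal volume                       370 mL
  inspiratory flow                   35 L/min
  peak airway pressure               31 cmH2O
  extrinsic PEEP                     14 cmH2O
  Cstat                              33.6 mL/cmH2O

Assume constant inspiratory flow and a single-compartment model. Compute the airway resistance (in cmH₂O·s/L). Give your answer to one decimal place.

10.3

Flow: 35 L/min ÷ 60 = 0.5833 L/s.
Equation of motion (constant flow): PIP = Vt/C + R·V̇ + PEEP.
R·V̇ = PIP − Vt/C − PEEP = 31 − 370/33.6 − 14 = 31 − 11.012 − 14 = 5.988 cmH2O.
R = 5.988 / 0.5833 = 10.266 cmH2O·s/L.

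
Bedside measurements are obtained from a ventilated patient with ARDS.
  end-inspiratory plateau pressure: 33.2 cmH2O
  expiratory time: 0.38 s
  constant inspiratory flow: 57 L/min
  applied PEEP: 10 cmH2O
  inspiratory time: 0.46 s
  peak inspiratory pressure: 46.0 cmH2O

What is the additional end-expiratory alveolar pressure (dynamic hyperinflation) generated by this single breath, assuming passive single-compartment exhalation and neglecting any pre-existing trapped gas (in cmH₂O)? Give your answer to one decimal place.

5.2

Flow: 57 L/min ÷ 60 = 0.95 L/s.
Vt = flow × Ti = 0.95 L/s × 0.46 s × 1000 mL/L = 437.0 mL.
R = (PIP − Pplat)/V̇ = (46.0 − 33.2) / 0.95 = 12.8/0.95 = 13.474 cmH2O·s/L.
C = Vt/(Pplat − PEEP) = 437.0 / (33.2 − 10) = 437.0/23.2 = 18.836 mL/cmH2O.
τ = R × C = 13.474 × 0.01884 L/cmH2O = 0.2539 s.
Fraction remaining = e^(−Te/τ) = e^(−0.38/0.2539) = 0.2239; trapped volume = 437.0 × 0.2239 = 97.844 mL.
Additional alveolar pressure from trapping ≈ V_trapped / C = 97.844 / 18.836 = 5.195 cmH2O.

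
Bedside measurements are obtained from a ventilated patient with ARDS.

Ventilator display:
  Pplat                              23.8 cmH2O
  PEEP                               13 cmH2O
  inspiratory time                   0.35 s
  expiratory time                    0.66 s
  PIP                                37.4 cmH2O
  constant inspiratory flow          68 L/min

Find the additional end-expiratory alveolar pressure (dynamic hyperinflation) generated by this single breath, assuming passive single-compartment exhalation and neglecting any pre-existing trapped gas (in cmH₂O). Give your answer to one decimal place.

2.4

Flow: 68 L/min ÷ 60 = 1.1333 L/s.
Vt = flow × Ti = 1.1333 L/s × 0.35 s × 1000 mL/L = 396.66 mL.
R = (PIP − Pplat)/V̇ = (37.4 − 23.8) / 1.1333 = 13.6/1.1333 = 12.0 cmH2O·s/L.
C = Vt/(Pplat − PEEP) = 396.66 / (23.8 − 13) = 396.66/10.8 = 36.728 mL/cmH2O.
τ = R × C = 12.0 × 0.03673 L/cmH2O = 0.4408 s.
Fraction remaining = e^(−Te/τ) = e^(−0.66/0.4408) = 0.2237; trapped volume = 396.66 × 0.2237 = 88.733 mL.
Additional alveolar pressure from trapping ≈ V_trapped / C = 88.733 / 36.728 = 2.416 cmH2O.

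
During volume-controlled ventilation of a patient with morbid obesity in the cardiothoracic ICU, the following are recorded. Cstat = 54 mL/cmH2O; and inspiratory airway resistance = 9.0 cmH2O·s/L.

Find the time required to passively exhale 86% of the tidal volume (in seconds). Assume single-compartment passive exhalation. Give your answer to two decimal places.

τ = R × C = 9.0 × 54 mL/cmH2O = 9.0 × 0.054 L/cmH2O = 0.486 s.
Exhaled fraction f = 1 − e^(−t/τ) → t = −τ·ln(1 − f) = −0.486·ln(0.14) = 0.9555 s.

0.96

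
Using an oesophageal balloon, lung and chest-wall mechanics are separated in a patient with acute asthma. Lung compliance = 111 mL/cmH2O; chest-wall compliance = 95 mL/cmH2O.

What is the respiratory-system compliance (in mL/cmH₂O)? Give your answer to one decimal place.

Lung and chest wall are elastances in series: 1/Crs = 1/CL + 1/Ccw.
1/Crs = 1/111 + 1/95 = 0.01954.
Crs = 51.177 mL/cmH2O.

51.2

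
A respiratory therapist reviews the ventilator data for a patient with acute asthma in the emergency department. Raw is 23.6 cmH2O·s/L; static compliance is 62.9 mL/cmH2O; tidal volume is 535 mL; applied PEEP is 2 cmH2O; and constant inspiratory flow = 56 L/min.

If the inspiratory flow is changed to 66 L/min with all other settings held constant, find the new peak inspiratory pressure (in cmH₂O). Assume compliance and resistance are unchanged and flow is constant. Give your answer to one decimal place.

36.5

Flow: 56 L/min ÷ 60 = 0.9333 L/s.
New flow: 66 L/min ÷ 60 = 1.1 L/s.
PIP = Vt/C + R·V̇ + PEEP (constant-flow equation of motion).
Only the resistive term changes: ΔPIP = R × ΔV̇ = 23.6 × (1.1 − 0.9333) = 23.6 × 0.1667 = 3.934 cmH2O.
Original PIP = 535/62.9 + 23.6×0.9333 + 2 = 32.531 cmH2O; new PIP = 32.531 + (3.934) = 36.465 cmH2O.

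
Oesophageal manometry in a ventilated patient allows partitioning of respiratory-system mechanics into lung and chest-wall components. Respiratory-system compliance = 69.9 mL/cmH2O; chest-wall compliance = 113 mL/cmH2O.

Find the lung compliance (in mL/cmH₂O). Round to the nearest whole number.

1/CL = 1/Crs − 1/Ccw.
1/CL = 1/69.9 − 1/113 = 0.005457.
CL = 183.25 mL/cmH2O.

183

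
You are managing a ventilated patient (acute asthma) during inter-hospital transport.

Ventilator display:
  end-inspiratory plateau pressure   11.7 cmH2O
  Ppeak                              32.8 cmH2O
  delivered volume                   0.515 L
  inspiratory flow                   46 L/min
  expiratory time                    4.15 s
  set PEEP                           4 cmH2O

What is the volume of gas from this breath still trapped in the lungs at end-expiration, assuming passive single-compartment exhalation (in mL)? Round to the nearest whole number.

54

Flow: 46 L/min ÷ 60 = 0.7667 L/s.
R = (PIP − Pplat)/V̇ = (32.8 − 11.7) / 0.7667 = 21.1/0.7667 = 27.521 cmH2O·s/L.
C = Vt/(Pplat − PEEP) = 515.0 / (11.7 − 4) = 515.0/7.7 = 66.883 mL/cmH2O.
τ = R × C = 27.521 × 0.06688 L/cmH2O = 1.841 s.
Fraction remaining = e^(−Te/τ) = e^(−4.15/1.841) = 0.105.
Trapped volume = 515.0 × 0.105 = 54.075 mL.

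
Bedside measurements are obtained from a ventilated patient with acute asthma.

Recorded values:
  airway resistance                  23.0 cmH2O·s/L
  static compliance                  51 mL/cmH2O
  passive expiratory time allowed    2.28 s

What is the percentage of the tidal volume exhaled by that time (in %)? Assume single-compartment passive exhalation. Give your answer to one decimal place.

τ = R × C = 23.0 × 51 mL/cmH2O = 23.0 × 0.051 L/cmH2O = 1.173 s.
Passive exhalation: V(t)/V₀ = e^(−t/τ) = e^(−2.28/1.173) = 0.1432.
Fraction exhaled = 1 − 0.1432 = 0.8568 → 85.68%.

85.7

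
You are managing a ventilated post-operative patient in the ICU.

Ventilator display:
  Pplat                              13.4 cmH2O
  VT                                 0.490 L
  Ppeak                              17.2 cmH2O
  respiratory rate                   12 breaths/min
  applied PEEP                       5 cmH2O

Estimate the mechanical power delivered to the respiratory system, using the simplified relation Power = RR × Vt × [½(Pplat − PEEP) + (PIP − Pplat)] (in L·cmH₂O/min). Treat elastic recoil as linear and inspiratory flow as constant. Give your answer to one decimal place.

Per-breath work = Vt × [½(Pplat−PEEP) + (PIP−Pplat)] = 0.490 × [0.5×8.4 + 3.8] = 0.490 × 8.0 = 3.92 L·cmH2O.
Power = 12 × 3.92 = 47.04 L·cmH2O/min.

47.0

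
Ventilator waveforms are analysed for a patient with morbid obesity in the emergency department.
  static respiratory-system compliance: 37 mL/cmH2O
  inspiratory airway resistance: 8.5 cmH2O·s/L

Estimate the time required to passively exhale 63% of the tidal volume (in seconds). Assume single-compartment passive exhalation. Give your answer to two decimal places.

τ = R × C = 8.5 × 37 mL/cmH2O = 8.5 × 0.037 L/cmH2O = 0.3145 s.
Exhaled fraction f = 1 − e^(−t/τ) → t = −τ·ln(1 − f) = −0.3145·ln(0.37) = 0.3127 s.

0.31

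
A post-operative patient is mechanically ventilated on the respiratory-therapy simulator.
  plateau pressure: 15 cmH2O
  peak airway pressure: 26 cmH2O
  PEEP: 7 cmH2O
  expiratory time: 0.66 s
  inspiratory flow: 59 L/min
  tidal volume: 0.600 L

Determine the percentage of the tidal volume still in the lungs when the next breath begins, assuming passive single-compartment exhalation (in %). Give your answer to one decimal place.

Flow: 59 L/min ÷ 60 = 0.9833 L/s.
R = (PIP − Pplat)/V̇ = (26 − 15) / 0.9833 = 11.0/0.9833 = 11.187 cmH2O·s/L.
C = Vt/(Pplat − PEEP) = 600.0 / (15 − 7) = 600.0/8.0 = 75.0 mL/cmH2O.
τ = R × C = 11.187 × 0.075 L/cmH2O = 0.839 s.
Fraction remaining at end-expiration = e^(−Te/τ) = e^(−0.66/0.839) = 0.4554 → 45.54%.

45.5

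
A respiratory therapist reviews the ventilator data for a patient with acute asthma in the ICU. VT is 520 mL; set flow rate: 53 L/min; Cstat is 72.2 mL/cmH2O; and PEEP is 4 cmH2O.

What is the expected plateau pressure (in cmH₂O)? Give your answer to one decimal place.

Pplat = PEEP + Vt / Cstat = 4 + 520 / 72.2 = 4 + 7.202 = 11.202 cmH2O.

11.2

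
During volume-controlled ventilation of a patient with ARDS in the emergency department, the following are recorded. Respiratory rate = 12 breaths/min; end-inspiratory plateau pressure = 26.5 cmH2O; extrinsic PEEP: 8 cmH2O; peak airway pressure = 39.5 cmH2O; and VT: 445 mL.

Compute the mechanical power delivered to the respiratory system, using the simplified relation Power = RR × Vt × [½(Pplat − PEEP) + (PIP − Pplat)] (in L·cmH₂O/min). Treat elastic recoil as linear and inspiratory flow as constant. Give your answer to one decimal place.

Per-breath work = Vt × [½(Pplat−PEEP) + (PIP−Pplat)] = 0.445 × [0.5×18.5 + 13.0] = 0.445 × 22.25 = 9.901 L·cmH2O.
Power = 12 × 9.901 = 118.81 L·cmH2O/min.

118.8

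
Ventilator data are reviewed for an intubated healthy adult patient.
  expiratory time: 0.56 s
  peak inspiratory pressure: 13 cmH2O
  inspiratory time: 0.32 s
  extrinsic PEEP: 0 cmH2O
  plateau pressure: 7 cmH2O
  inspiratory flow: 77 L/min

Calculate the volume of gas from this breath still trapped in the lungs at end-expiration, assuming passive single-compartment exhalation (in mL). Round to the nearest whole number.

53

Flow: 77 L/min ÷ 60 = 1.2833 L/s.
Vt = flow × Ti = 1.2833 L/s × 0.32 s × 1000 mL/L = 410.66 mL.
R = (PIP − Pplat)/V̇ = (13 − 7) / 1.2833 = 6.0/1.2833 = 4.675 cmH2O·s/L.
C = Vt/(Pplat − PEEP) = 410.66 / (7 − 0) = 410.66/7.0 = 58.666 mL/cmH2O.
τ = R × C = 4.675 × 0.05867 L/cmH2O = 0.2743 s.
Fraction remaining = e^(−Te/τ) = e^(−0.56/0.2743) = 0.1298.
Trapped volume = 410.66 × 0.1298 = 53.304 mL.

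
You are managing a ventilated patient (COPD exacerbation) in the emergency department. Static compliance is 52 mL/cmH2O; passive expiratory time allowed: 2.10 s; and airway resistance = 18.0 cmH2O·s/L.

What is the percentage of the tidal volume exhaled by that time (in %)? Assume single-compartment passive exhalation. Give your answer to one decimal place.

τ = R × C = 18.0 × 52 mL/cmH2O = 18.0 × 0.052 L/cmH2O = 0.936 s.
Passive exhalation: V(t)/V₀ = e^(−t/τ) = e^(−2.10/0.936) = 0.1061.
Fraction exhaled = 1 − 0.1061 = 0.8939 → 89.39%.

89.4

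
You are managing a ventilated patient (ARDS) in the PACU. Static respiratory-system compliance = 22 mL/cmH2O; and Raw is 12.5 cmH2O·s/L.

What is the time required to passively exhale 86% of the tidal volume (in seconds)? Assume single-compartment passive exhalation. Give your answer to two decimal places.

τ = R × C = 12.5 × 22 mL/cmH2O = 12.5 × 0.022 L/cmH2O = 0.275 s.
Exhaled fraction f = 1 − e^(−t/τ) → t = −τ·ln(1 − f) = −0.275·ln(0.14) = 0.5407 s.

0.54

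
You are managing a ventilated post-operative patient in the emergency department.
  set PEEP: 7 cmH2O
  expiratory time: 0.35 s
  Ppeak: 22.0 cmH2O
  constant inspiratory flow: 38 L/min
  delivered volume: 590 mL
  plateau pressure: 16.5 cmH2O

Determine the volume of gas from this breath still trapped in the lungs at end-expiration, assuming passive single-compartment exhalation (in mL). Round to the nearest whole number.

Flow: 38 L/min ÷ 60 = 0.6333 L/s.
R = (PIP − Pplat)/V̇ = (22.0 − 16.5) / 0.6333 = 5.5/0.6333 = 8.685 cmH2O·s/L.
C = Vt/(Pplat − PEEP) = 590.0 / (16.5 − 7) = 590.0/9.5 = 62.105 mL/cmH2O.
τ = R × C = 8.685 × 0.06211 L/cmH2O = 0.5394 s.
Fraction remaining = e^(−Te/τ) = e^(−0.35/0.5394) = 0.5226.
Trapped volume = 590.0 × 0.5226 = 308.33 mL.

308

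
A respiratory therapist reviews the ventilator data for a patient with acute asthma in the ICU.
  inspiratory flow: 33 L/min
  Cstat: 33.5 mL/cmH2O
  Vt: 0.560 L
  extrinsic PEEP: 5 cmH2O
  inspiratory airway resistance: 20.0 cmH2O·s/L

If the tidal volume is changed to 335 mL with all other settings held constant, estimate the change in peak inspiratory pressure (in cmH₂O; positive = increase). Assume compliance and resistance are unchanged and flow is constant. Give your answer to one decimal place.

PIP = Vt/C + R·V̇ + PEEP (constant-flow equation of motion).
Only the elastic term changes: ΔPIP = ΔVt / C = (335 − 560) / 33.5 = -6.716 cmH2O.

-6.7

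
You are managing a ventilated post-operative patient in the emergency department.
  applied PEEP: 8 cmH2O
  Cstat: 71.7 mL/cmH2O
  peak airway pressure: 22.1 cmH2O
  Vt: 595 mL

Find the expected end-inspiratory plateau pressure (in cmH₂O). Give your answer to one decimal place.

16.3

Pplat = PEEP + Vt / Cstat = 8 + 595 / 71.7 = 8 + 8.298 = 16.298 cmH2O.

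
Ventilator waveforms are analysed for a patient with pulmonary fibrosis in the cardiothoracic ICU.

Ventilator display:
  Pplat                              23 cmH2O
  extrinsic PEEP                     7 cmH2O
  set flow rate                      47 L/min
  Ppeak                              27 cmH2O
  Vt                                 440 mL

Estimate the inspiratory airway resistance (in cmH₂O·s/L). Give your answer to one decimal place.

5.1

Flow: 47 L/min ÷ 60 = 0.7833 L/s.
Raw = (PIP − Pplat) / flow = (27 − 23) / 0.7833 = 4.0 / 0.7833 = 5.107 cmH2O·s/L.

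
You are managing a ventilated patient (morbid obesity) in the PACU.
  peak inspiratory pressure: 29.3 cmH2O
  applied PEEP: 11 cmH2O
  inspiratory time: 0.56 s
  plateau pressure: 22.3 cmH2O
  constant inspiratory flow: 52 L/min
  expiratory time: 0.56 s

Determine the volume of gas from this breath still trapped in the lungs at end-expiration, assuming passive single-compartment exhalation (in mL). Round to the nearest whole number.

97

Flow: 52 L/min ÷ 60 = 0.8667 L/s.
Vt = flow × Ti = 0.8667 L/s × 0.56 s × 1000 mL/L = 485.35 mL.
R = (PIP − Pplat)/V̇ = (29.3 − 22.3) / 0.8667 = 7.0/0.8667 = 8.077 cmH2O·s/L.
C = Vt/(Pplat − PEEP) = 485.35 / (22.3 − 11) = 485.35/11.3 = 42.951 mL/cmH2O.
τ = R × C = 8.077 × 0.04295 L/cmH2O = 0.3469 s.
Fraction remaining = e^(−Te/τ) = e^(−0.56/0.3469) = 0.199.
Trapped volume = 485.35 × 0.199 = 96.585 mL.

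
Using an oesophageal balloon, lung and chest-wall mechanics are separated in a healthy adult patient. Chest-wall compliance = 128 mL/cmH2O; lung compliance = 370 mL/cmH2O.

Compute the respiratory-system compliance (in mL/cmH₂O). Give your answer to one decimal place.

Lung and chest wall are elastances in series: 1/Crs = 1/CL + 1/Ccw.
1/Crs = 1/370 + 1/128 = 0.01052.
Crs = 95.057 mL/cmH2O.

95.1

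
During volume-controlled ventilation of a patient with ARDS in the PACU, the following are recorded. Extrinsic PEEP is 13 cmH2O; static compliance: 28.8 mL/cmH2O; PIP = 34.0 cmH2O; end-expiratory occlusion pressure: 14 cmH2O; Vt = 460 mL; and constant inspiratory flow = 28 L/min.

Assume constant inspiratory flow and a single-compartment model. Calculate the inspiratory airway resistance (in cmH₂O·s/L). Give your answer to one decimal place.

8.6

Flow: 28 L/min ÷ 60 = 0.4667 L/s.
Total PEEP = 14 cmH2O (set 13 + intrinsic 1); this is the baseline alveolar pressure.
Equation of motion (constant flow): PIP = Vt/C + R·V̇ + PEEP.
R·V̇ = PIP − Vt/C − PEEP = 34.0 − 460/28.8 − 14 = 34.0 − 15.972 − 14 = 4.028 cmH2O.
R = 4.028 / 0.4667 = 8.631 cmH2O·s/L.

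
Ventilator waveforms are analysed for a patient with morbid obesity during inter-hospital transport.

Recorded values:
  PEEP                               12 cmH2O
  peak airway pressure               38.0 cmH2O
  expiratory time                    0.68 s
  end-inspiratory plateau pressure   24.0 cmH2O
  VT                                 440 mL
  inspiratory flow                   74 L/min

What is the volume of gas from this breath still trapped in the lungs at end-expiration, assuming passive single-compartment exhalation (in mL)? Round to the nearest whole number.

Flow: 74 L/min ÷ 60 = 1.2333 L/s.
R = (PIP − Pplat)/V̇ = (38.0 − 24.0) / 1.2333 = 14.0/1.2333 = 11.352 cmH2O·s/L.
C = Vt/(Pplat − PEEP) = 440.0 / (24.0 − 12) = 440.0/12.0 = 36.667 mL/cmH2O.
τ = R × C = 11.352 × 0.03667 L/cmH2O = 0.4163 s.
Fraction remaining = e^(−Te/τ) = e^(−0.68/0.4163) = 0.1953.
Trapped volume = 440.0 × 0.1953 = 85.932 mL.

86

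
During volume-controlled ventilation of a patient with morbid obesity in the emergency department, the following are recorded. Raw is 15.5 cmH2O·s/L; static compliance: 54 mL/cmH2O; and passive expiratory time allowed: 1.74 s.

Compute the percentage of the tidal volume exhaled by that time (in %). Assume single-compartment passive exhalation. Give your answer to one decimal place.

87.5

τ = R × C = 15.5 × 54 mL/cmH2O = 15.5 × 0.054 L/cmH2O = 0.837 s.
Passive exhalation: V(t)/V₀ = e^(−t/τ) = e^(−1.74/0.837) = 0.1251.
Fraction exhaled = 1 − 0.1251 = 0.8749 → 87.49%.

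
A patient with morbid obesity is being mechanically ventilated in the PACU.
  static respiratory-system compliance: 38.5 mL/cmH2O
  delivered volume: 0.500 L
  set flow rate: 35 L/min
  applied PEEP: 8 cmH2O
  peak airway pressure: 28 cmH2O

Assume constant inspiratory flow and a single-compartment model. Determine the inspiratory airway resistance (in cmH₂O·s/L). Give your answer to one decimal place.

Flow: 35 L/min ÷ 60 = 0.5833 L/s.
Equation of motion (constant flow): PIP = Vt/C + R·V̇ + PEEP.
R·V̇ = PIP − Vt/C − PEEP = 28 − 500/38.5 − 8 = 28 − 12.987 − 8 = 7.013 cmH2O.
R = 7.013 / 0.5833 = 12.023 cmH2O·s/L.

12.0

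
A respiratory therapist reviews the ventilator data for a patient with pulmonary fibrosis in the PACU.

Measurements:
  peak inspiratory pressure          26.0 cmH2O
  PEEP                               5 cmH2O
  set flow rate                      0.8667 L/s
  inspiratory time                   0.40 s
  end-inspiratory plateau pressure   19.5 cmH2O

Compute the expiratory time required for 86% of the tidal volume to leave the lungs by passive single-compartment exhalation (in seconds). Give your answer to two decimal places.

0.35

Vt = flow × Ti = 0.8667 L/s × 0.40 s × 1000 mL/L = 346.68 mL.
R = (PIP − Pplat)/V̇ = (26.0 − 19.5) / 0.8667 = 6.5/0.8667 = 7.5 cmH2O·s/L.
C = Vt/(Pplat − PEEP) = 346.68 / (19.5 − 5) = 346.68/14.5 = 23.909 mL/cmH2O.
τ = R × C = 7.5 × 0.02391 L/cmH2O = 0.1793 s.
t = −τ·ln(1 − 0.86) = −0.1793·ln(0.14) = 0.3525 s.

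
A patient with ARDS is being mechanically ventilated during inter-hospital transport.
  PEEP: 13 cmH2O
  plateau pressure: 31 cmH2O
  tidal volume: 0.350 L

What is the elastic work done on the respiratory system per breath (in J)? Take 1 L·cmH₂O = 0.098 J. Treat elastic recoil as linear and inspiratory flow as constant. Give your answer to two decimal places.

Elastic work ≈ ½ × (Pplat − PEEP) × Vt = 0.5 × (31 − 13) × 0.350 L = 0.5 × 18.0 × 0.350 = 3.15 L·cmH2O.
× 0.098 J/(L·cmH2O) → 0.3087 J.

0.31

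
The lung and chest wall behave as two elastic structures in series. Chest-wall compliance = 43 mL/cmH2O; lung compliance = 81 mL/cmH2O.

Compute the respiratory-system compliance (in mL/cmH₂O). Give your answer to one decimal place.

Lung and chest wall are elastances in series: 1/Crs = 1/CL + 1/Ccw.
1/Crs = 1/81 + 1/43 = 0.0356.
Crs = 28.09 mL/cmH2O.

28.1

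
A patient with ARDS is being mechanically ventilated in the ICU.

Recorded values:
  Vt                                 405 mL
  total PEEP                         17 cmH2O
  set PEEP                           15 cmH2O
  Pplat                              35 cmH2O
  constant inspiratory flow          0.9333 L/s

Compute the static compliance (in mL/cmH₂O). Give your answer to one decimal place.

End-expiratory occlusion gives total PEEP = 17 cmH2O (intrinsic PEEP = 17 − 15 = 2). Use total PEEP for the elastic gradient.
Cstat = Vt / (Pplat − PEEPtotal) = 405 / (35 − 17) = 405 / 18.0 = 22.5 mL/cmH2O.

22.5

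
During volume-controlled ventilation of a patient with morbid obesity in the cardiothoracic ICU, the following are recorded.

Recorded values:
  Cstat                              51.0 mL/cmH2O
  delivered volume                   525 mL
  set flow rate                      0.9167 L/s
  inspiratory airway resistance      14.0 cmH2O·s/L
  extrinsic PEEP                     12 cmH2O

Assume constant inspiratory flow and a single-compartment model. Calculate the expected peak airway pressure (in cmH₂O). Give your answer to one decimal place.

35.1

Equation of motion (constant flow): PIP = Vt/C + R·V̇ + PEEP.
PIP = 525/51.0 + 14.0×0.9167 + 12 = 10.294 + 12.834 + 12 = 35.128 cmH2O.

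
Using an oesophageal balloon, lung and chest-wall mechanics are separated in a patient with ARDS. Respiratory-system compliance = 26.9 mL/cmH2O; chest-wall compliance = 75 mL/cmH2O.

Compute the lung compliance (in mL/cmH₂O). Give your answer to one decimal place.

1/CL = 1/Crs − 1/Ccw.
1/CL = 1/26.9 − 1/75 = 0.02384.
CL = 41.946 mL/cmH2O.

41.9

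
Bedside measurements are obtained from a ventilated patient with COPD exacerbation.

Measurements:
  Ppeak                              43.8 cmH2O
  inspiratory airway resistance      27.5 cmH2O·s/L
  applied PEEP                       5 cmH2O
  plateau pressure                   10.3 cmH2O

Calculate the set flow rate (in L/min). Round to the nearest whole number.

flow = (PIP − Pplat) / Raw = (43.8 − 10.3) / 27.5 = 1.218 L/s × 60 = 73.08 L/min.

73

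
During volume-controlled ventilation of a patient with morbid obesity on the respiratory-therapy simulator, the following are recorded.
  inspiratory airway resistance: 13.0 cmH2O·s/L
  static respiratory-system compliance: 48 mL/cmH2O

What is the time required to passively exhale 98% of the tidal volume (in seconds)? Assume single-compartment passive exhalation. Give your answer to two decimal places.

2.44

τ = R × C = 13.0 × 48 mL/cmH2O = 13.0 × 0.048 L/cmH2O = 0.624 s.
Exhaled fraction f = 1 − e^(−t/τ) → t = −τ·ln(1 − f) = −0.624·ln(0.02) = 2.441 s.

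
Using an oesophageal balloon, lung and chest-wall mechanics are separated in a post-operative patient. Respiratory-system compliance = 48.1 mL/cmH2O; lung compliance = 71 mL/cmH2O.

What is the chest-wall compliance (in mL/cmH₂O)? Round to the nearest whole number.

1/Ccw = 1/Crs − 1/CL.
1/Ccw = 1/48.1 − 1/71 = 0.006706.
Ccw = 149.12 mL/cmH2O.

149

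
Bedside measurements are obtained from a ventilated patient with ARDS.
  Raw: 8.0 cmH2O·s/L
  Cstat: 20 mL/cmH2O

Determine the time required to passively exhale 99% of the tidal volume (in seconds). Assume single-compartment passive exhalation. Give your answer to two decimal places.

0.74

τ = R × C = 8.0 × 20 mL/cmH2O = 8.0 × 0.020 L/cmH2O = 0.16 s.
Exhaled fraction f = 1 − e^(−t/τ) → t = −τ·ln(1 − f) = −0.16·ln(0.01) = 0.7368 s.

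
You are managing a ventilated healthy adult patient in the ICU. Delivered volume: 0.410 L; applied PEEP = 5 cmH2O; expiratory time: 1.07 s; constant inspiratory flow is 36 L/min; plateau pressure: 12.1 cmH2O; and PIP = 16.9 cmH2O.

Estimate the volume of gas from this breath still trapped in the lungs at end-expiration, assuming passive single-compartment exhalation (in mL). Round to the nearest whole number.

40

Flow: 36 L/min ÷ 60 = 0.6 L/s.
R = (PIP − Pplat)/V̇ = (16.9 − 12.1) / 0.6 = 4.8/0.6 = 8.0 cmH2O·s/L.
C = Vt/(Pplat − PEEP) = 410.0 / (12.1 − 5) = 410.0/7.1 = 57.746 mL/cmH2O.
τ = R × C = 8.0 × 0.05775 L/cmH2O = 0.462 s.
Fraction remaining = e^(−Te/τ) = e^(−1.07/0.462) = 0.09867.
Trapped volume = 410.0 × 0.09867 = 40.455 mL.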